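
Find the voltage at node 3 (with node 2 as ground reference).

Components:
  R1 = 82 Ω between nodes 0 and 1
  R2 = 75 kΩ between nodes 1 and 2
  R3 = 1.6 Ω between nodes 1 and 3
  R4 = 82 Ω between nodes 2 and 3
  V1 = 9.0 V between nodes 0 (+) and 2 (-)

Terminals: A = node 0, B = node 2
Nodal analysis, taking node 2 as the 0 V reference.
Source V1 fixes V_0 = 9 V.
KCL at each unknown node (sum of currents leaving = 0; resistances in Ω):
  Node 1: (V_1 - 9)/82 + (V_1 - 0)/75000 + (V_1 - V_3)/1.6 = 0
  Node 3: (V_3 - V_1)/1.6 + (V_3 - 0)/82 = 0
Collecting terms (coefficients in siemens):
  0.6372·V_1 - 0.625·V_3 = 0.1098
  0.6372·V_3 - 0.625·V_1 = 0
Determinant D = (0.6372)(0.6372) - (-0.625)(-0.625) = 0.0154
V_1 = [(0.1098)(0.6372) - (-0.625)(0)]/D = 4.541 V
V_3 = [(0.6372)(0) - (0.1098)(-0.625)]/D = 4.454 V
The requested potential is V_3 = 4.454 V.

Final answer: V_3 = 4.454 V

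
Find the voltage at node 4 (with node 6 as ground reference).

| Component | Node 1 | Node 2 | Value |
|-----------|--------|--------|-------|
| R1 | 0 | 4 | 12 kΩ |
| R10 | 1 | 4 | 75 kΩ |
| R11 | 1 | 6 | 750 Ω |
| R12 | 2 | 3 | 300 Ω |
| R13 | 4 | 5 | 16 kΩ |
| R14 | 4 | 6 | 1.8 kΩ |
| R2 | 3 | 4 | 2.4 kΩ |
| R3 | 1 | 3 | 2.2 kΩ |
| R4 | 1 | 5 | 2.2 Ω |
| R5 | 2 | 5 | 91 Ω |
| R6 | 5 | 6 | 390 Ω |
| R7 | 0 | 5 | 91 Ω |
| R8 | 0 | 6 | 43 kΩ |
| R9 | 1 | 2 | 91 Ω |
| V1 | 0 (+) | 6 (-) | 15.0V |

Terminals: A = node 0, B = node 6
Nodal analysis, taking node 6 as the 0 V reference.
Source V1 fixes V_0 = 15 V.
KCL at each unknown node (sum of currents leaving = 0; resistances in Ω):
  Node 1: (V_1 - V_3)/2200 + (V_1 - V_5)/2.2 + (V_1 - V_2)/91 + (V_1 - V_4)/75000 + (V_1 - 0)/750 = 0
  Node 2: (V_2 - V_5)/91 + (V_2 - V_1)/91 + (V_2 - V_3)/300 = 0
  Node 3: (V_3 - V_4)/2400 + (V_3 - V_1)/2200 + (V_3 - V_2)/300 = 0
  Node 4: (V_4 - 15)/12000 + (V_4 - V_3)/2400 + (V_4 - V_1)/75000 + (V_4 - V_5)/16000 + (V_4 - 0)/1800 = 0
  Node 5: (V_5 - V_1)/2.2 + (V_5 - V_2)/91 + (V_5 - 0)/390 + (V_5 - 15)/91 + (V_5 - V_4)/16000 = 0
Collecting terms (coefficients in siemens):
  0.4673·V_1 - 0.01099·V_2 - 0.0004545·V_3 - 0.00001333·V_4 - 0.4545·V_5 = 0
  0.02531·V_2 - 0.01099·V_1 - 0.003333·V_3 - 0.01099·V_5 = 0
  0.004205·V_3 - 0.0004545·V_1 - 0.003333·V_2 - 0.0004167·V_4 = 0
  0.001131·V_4 - 0.00001333·V_1 - 0.0004167·V_3 - 0.0000625·V_5 = 0.00125
  0.4792·V_5 - 0.4545·V_1 - 0.01099·V_2 - 0.0000625·V_4 = 0.1648
Solving these 5 simultaneous equations (Gaussian elimination) gives:
  V_1 = 10.88 V, V_2 = 10.82 V, V_3 = 10.32 V, V_4 = 5.635 V
  V_5 = 10.92 V
The requested potential is V_4 = 5.635 V.

Final answer: V_4 = 5.635 V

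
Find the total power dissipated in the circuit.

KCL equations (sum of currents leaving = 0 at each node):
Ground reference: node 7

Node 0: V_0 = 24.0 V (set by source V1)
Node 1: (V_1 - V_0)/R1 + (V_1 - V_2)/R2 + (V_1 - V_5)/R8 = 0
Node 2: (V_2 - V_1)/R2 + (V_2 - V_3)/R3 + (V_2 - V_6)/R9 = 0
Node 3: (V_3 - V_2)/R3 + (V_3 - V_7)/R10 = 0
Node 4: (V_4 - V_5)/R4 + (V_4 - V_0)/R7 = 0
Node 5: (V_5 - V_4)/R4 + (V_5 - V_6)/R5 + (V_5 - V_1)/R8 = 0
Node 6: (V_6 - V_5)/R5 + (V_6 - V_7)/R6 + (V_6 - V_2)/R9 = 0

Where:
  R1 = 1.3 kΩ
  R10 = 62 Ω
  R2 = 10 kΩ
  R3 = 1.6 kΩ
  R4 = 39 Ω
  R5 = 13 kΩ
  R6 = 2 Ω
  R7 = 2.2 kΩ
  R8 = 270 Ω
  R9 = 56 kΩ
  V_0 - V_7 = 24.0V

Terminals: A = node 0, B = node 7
Nodal analysis, taking node 7 as the 0 V reference.
Source V1 fixes V_0 = 24 V.
KCL at each unknown node (sum of currents leaving = 0; resistances in Ω):
  Node 1: (V_1 - 24)/1300 + (V_1 - V_2)/10000 + (V_1 - V_5)/270 = 0
  Node 2: (V_2 - V_1)/10000 + (V_2 - V_3)/1600 + (V_2 - V_6)/56000 = 0
  Node 3: (V_3 - V_2)/1600 + (V_3 - 0)/62 = 0
  Node 4: (V_4 - V_5)/39 + (V_4 - 24)/2200 = 0
  Node 5: (V_5 - V_4)/39 + (V_5 - V_6)/13000 + (V_5 - V_1)/270 = 0
  Node 6: (V_6 - V_5)/13000 + (V_6 - 0)/2 + (V_6 - V_2)/56000 = 0
Collecting terms (coefficients in siemens):
  0.004573·V_1 - 0.0001·V_2 - 0.003704·V_5 = 0.01846
  0.0007429·V_2 - 0.0001·V_1 - 0.000625·V_3 - 0.00001786·V_6 = 0
  0.01675·V_3 - 0.000625·V_2 = 0
  0.0261·V_4 - 0.02564·V_5 = 0.01091
  0.02942·V_5 - 0.003704·V_1 - 0.02564·V_4 - 0.00007692·V_6 = 0
  0.5001·V_6 - 0.00001786·V_2 - 0.00007692·V_5 = 0
Solving these 6 simultaneous equations (Gaussian elimination) gives:
  V_1 = 21.2 V, V_2 = 2.946 V, V_3 = 0.1099 V, V_4 = 21.16 V
  V_5 = 21.11 V, V_6 = 0.003352 V
Power in each resistor, P = (ΔV)²/R:
  P_R1 = (24 - 21.2)²/1300 = 0.006045 W
  P_R2 = (21.2 - 2.946)²/10000 = 0.03331 W
  P_R3 = (2.946 - 0.1099)²/1600 = 0.005027 W
  P_R4 = (21.16 - 21.11)²/39 = 0.0000651 W
  P_R5 = (21.11 - 0.003352)²/13000 = 0.03426 W
  P_R6 = (0.003352 - 0)²/2 = 0.000005617 W
  P_R7 = (24 - 21.16)²/2200 = 0.003672 W
  P_R8 = (21.2 - 21.11)²/270 = 0.00002965 W
  P_R9 = (2.946 - 0.003352)²/56000 = 0.0001546 W
  P_R10 = (0.1099 - 0)²/62 = 0.0001948 W
P_total = P_R1 + P_R2 + P_R3 + P_R4 + P_R5 + P_R6 + P_R7 + P_R8 + P_R9 + P_R10 = 0.08276 W

Final answer: 0.08276 W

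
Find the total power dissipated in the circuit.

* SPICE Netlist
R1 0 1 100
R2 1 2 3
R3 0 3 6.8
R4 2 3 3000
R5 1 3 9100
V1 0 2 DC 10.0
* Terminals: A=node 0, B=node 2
Nodal analysis, taking node 2 as the 0 V reference.
Source V1 fixes V_0 = 10 V.
KCL at each unknown node (sum of currents leaving = 0; resistances in Ω):
  Node 1: (V_1 - 10)/100 + (V_1 - 0)/3 + (V_1 - V_3)/9100 = 0
  Node 3: (V_3 - 10)/6.8 + (V_3 - 0)/3000 + (V_3 - V_1)/9100 = 0
Collecting terms (coefficients in siemens):
  0.3434·V_1 - 0.0001099·V_3 = 0.1
  0.1475·V_3 - 0.0001099·V_1 = 1.471
Determinant D = (0.3434)(0.1475) - (-0.0001099)(-0.0001099) = 0.05066
V_1 = [(0.1)(0.1475) - (-0.0001099)(1.471)]/D = 0.2944 V
V_3 = [(0.3434)(1.471) - (0.1)(-0.0001099)]/D = 9.97 V
Power in each resistor, P = (ΔV)²/R:
  P_R1 = (10 - 0.2944)²/100 = 0.942 W
  P_R2 = (0.2944 - 0)²/3 = 0.02888 W
  P_R3 = (10 - 9.97)²/6.8 = 0.0001309 W
  P_R4 = (0 - 9.97)²/3000 = 0.03313 W
  P_R5 = (0.2944 - 9.97)²/9100 = 0.01029 W
P_total = P_R1 + P_R2 + P_R3 + P_R4 + P_R5 = 1.014 W

Final answer: 1.014 W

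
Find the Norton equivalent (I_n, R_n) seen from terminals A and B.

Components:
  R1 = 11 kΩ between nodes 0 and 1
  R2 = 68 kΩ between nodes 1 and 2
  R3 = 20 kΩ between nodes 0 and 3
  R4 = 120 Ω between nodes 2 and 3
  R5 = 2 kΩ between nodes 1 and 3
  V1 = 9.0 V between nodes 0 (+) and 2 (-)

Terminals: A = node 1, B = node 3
Find the Thévenin equivalent first; then I_n = V_th/R_th and R_n = R_th.
Step 1 — V_th is the open-circuit voltage V_A - V_B (nothing connected across the terminals).
Nodal analysis, taking node 2 as the 0 V reference.
Source V1 fixes V_0 = 9 V.
KCL at each unknown node (sum of currents leaving = 0; resistances in Ω):
  Node 1: (V_1 - 9)/11000 + (V_1 - 0)/68000 + (V_1 - V_3)/2000 = 0
  Node 3: (V_3 - 9)/20000 + (V_3 - 0)/120 + (V_3 - V_1)/2000 = 0
Collecting terms (coefficients in siemens):
  0.0006056·V_1 - 0.0005·V_3 = 0.0008182
  0.008883·V_3 - 0.0005·V_1 = 0.00045
Determinant D = (0.0006056)(0.008883) - (-0.0005)(-0.0005) = 0.00000513
V_1 = [(0.0008182)(0.008883) - (-0.0005)(0.00045)]/D = 1.461 V
V_3 = [(0.0006056)(0.00045) - (0.0008182)(-0.0005)]/D = 0.1329 V
V_th = V_1 - V_3 = 1.461 - 0.1329 = 1.328 V
Step 2 — R_th: zero the source — replace V1 by a short circuit (node 2 merges into node 0) — and find the resistance seen between A (node 1) and B (node 3).
Reduce the network between node 1 (A) and node 3 (B) by series/parallel combination:
  Rp1 = R1 ‖ R2 (parallel, both between nodes 0 and 1) = 1/(1/11000 + 1/68000) = 9468 Ω
  Rp2 = R3 ‖ R4 (parallel, both between nodes 0 and 3) = 1/(1/20000 + 1/120) = 119.3 Ω
  Rs1 = Rp1 + Rp2 (series, joined only at node 0) = 9468 + 119.3 = 9588 Ω
  Rp3 = R5 ‖ Rs1 (parallel, both between nodes 1 and 3) = 1/(1/2000 + 1/9588) = 1655 Ω
R_th = 1.655 kΩ
I_n = V_th/R_th = 1.328/1655 = 0.0008024 A, and R_n = R_th = 1.655 kΩ

Final answer: I_n = 0.0008024 A, R_n = 1.655 kΩ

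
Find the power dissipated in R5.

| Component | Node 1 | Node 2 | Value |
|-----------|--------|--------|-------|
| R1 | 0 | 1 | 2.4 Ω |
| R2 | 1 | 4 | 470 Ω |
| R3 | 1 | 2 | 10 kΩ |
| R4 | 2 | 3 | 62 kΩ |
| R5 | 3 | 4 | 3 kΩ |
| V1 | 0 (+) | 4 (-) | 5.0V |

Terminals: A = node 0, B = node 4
Nodal analysis, taking node 4 as the 0 V reference.
Source V1 fixes V_0 = 5 V.
KCL at each unknown node (sum of currents leaving = 0; resistances in Ω):
  Node 1: (V_1 - 5)/2.4 + (V_1 - 0)/470 + (V_1 - V_2)/10000 = 0
  Node 2: (V_2 - V_1)/10000 + (V_2 - V_3)/62000 = 0
  Node 3: (V_3 - V_2)/62000 + (V_3 - 0)/3000 = 0
Collecting terms (coefficients in siemens):
  0.4189·V_1 - 0.0001·V_2 = 2.083
  0.0001161·V_2 - 0.0001·V_1 - 0.00001613·V_3 = 0
  0.0003495·V_3 - 0.00001613·V_2 = 0
Solving these 3 simultaneous equations (Gaussian elimination) gives:
  V_1 = 4.974 V, V_2 = 4.311 V, V_3 = 0.199 V
I_R5 = (V_3 - V_4)/R5 = (0.199 - 0)/3000 = 0.00006633 A
P_R5 = I_R5² × R5 = (0.00006633)² × 3000 = 0.0000132 W

Final answer: 1.32e-05 W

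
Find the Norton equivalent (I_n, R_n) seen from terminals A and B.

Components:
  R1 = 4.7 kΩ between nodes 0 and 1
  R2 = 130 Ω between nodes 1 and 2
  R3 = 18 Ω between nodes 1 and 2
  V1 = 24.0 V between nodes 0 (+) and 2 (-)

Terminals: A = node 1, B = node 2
Find the Thévenin equivalent first; then I_n = V_th/R_th and R_n = R_th.
Step 1 — V_th is the open-circuit voltage V_A - V_B (nothing connected across the terminals).
Nodal analysis, taking node 2 as the 0 V reference.
Source V1 fixes V_0 = 24 V.
KCL at each unknown node (sum of currents leaving = 0; resistances in Ω):
  Node 1: (V_1 - 24)/4700 + (V_1 - 0)/130 + (V_1 - 0)/18 = 0
Collecting terms: 0.06346 × V_1 = 0.005106  =>  V_1 = 0.08047 V
V_th = V_1 - V_2 = 0.08047 - 0 = 0.08047 V
Step 2 — R_th: zero the source — replace V1 by a short circuit (node 2 merges into node 0) — and find the resistance seen between A (node 1) and B (node 0).
Reduce the network between node 1 (A) and node 0 (B) by series/parallel combination:
  Rp1 = R1 ‖ R2 ‖ R3 (parallel, all between nodes 0 and 1) = 1/(1/4700 + 1/130 + 1/18) = 15.76 Ω
R_th = 15.76 Ω
I_n = V_th/R_th = 0.08047/15.76 = 0.005106 A, and R_n = R_th = 15.76 Ω

Final answer: I_n = 0.005106 A, R_n = 15.76 Ω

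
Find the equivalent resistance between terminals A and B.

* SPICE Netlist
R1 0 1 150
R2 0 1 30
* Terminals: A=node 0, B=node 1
Reduce the network between node 0 (A) and node 1 (B) by series/parallel combination:
  Rp1 = R1 ‖ R2 (parallel, both between nodes 0 and 1) = 1/(1/150 + 1/30) = 25 Ω
R_eq = 25 Ω

Final answer: 25 Ω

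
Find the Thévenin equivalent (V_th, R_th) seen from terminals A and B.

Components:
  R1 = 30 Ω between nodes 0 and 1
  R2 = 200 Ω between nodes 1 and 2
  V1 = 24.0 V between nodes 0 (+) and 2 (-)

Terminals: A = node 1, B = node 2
Step 1 — V_th is the open-circuit voltage V_A - V_B (nothing connected across the terminals).
Nodal analysis, taking node 2 as the 0 V reference.
Source V1 fixes V_0 = 24 V.
KCL at each unknown node (sum of currents leaving = 0; resistances in Ω):
  Node 1: (V_1 - 24)/30 + (V_1 - 0)/200 = 0
Collecting terms: 0.03833 × V_1 = 0.8  =>  V_1 = 20.87 V
V_th = V_1 - V_2 = 20.87 - 0 = 20.87 V
Step 2 — R_th: zero the source — replace V1 by a short circuit (node 2 merges into node 0) — and find the resistance seen between A (node 1) and B (node 0).
Reduce the network between node 1 (A) and node 0 (B) by series/parallel combination:
  Rp1 = R1 ‖ R2 (parallel, both between nodes 0 and 1) = 1/(1/30 + 1/200) = 26.09 Ω
R_th = 26.09 Ω

Final answer: V_th = 20.87 V, R_th = 26.09 Ω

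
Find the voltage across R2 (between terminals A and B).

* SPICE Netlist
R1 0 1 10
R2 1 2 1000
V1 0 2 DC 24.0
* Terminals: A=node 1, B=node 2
R1 and R2 are in series across V1 (node 0 → node 1 → node 2), and the output A–B is taken across R2, so this is a voltage divider.
Series current: I = V1/(R1 + R2) = 24/(10 + 1000) = 24/1010 = 0.02376 A
V_R2 = I × R2 = V1 × R2/(R1 + R2) = 24 × 1000/1010 = 23.76 V

Final answer: 23.76 V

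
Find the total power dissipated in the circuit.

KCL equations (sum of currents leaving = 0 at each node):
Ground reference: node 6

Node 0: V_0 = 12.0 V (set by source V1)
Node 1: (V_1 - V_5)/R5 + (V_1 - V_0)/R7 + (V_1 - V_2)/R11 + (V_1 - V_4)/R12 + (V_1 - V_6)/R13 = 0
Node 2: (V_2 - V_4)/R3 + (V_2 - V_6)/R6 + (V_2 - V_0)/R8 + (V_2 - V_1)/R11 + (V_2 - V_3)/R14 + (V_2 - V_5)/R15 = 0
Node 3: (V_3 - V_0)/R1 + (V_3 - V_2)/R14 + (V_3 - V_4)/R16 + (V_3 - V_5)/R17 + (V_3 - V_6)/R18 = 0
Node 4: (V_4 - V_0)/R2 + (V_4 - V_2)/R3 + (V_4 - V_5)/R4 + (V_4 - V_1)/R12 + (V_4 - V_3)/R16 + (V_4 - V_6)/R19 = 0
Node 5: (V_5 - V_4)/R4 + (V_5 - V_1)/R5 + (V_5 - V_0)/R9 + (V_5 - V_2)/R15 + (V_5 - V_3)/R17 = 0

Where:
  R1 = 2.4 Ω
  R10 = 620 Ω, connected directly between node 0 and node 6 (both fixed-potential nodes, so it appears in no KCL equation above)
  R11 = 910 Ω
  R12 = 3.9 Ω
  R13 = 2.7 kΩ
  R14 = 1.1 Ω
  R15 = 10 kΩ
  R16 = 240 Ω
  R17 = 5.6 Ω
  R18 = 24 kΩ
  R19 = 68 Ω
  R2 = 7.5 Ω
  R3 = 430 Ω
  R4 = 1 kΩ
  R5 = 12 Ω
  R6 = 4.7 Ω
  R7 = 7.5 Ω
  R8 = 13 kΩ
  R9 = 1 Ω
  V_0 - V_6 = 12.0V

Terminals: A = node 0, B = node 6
Nodal analysis, taking node 6 as the 0 V reference.
Source V1 fixes V_0 = 12 V.
KCL at each unknown node (sum of currents leaving = 0; resistances in Ω):
  Node 1: (V_1 - V_5)/12 + (V_1 - 12)/7.5 + (V_1 - V_2)/910 + (V_1 - V_4)/3.9 + (V_1 - 0)/2700 = 0
  Node 2: (V_2 - V_4)/430 + (V_2 - 0)/4.7 + (V_2 - 12)/13000 + (V_2 - V_1)/910 + (V_2 - V_3)/1.1 + (V_2 - V_5)/10000 = 0
  Node 3: (V_3 - 12)/2.4 + (V_3 - V_2)/1.1 + (V_3 - V_4)/240 + (V_3 - V_5)/5.6 + (V_3 - 0)/24000 = 0
  Node 4: (V_4 - 12)/7.5 + (V_4 - V_2)/430 + (V_4 - V_5)/1000 + (V_4 - V_1)/3.9 + (V_4 - V_3)/240 + (V_4 - 0)/68 = 0
  Node 5: (V_5 - V_4)/1000 + (V_5 - V_1)/12 + (V_5 - 12)/1 + (V_5 - V_2)/10000 + (V_5 - V_3)/5.6 = 0
Collecting terms (coefficients in siemens):
  0.4745·V_1 - 0.001099·V_2 - 0.2564·V_4 - 0.08333·V_5 = 1.6
  1.125·V_2 - 0.001099·V_1 - 0.9091·V_3 - 0.002326·V_4 - 0.0001·V_5 = 0.0009231
  1.509·V_3 - 0.9091·V_2 - 0.004167·V_4 - 0.1786·V_5 = 5
  0.4119·V_4 - 0.2564·V_1 - 0.002326·V_2 - 0.004167·V_3 - 0.001·V_5 = 1.6
  1.263·V_5 - 0.08333·V_1 - 0.0001·V_2 - 0.1786·V_3 - 0.001·V_4 = 12
Solving these 5 simultaneous equations (Gaussian elimination) gives:
  V_1 = 11.46 V, V_2 = 7.492 V, V_3 = 9.23 V, V_4 = 11.18 V
  V_5 = 11.57 V
Power in each resistor, P = (ΔV)²/R:
  P_R1 = (12 - 9.23)²/2.4 = 3.197 W
  P_R2 = (12 - 11.18)²/7.5 = 0.08893 W
  P_R3 = (7.492 - 11.18)²/430 = 0.0317 W
  P_R4 = (11.18 - 11.57)²/1000 = 0.000151 W
  P_R5 = (11.46 - 11.57)²/12 = 0.0009756 W
  P_R6 = (7.492 - 0)²/4.7 = 11.94 W
  P_R7 = (12 - 11.46)²/7.5 = 0.03834 W
  P_R8 = (12 - 7.492)²/13000 = 0.001564 W
  P_R9 = (12 - 11.57)²/1 = 0.1832 W
  P_R10 = (12 - 0)²/620 = 0.2323 W
  P_R11 = (11.46 - 7.492)²/910 = 0.01734 W
  P_R12 = (11.46 - 11.18)²/3.9 = 0.02016 W
  P_R13 = (11.46 - 0)²/2700 = 0.04867 W
  P_R14 = (7.492 - 9.23)²/1.1 = 2.747 W
  P_R15 = (7.492 - 11.57)²/10000 = 0.001665 W
  P_R16 = (9.23 - 11.18)²/240 = 0.0159 W
  P_R17 = (9.23 - 11.57)²/5.6 = 0.9796 W
  P_R18 = (9.23 - 0)²/24000 = 0.00355 W
  P_R19 = (11.18 - 0)²/68 = 1.839 W
P_total = P_R1 + P_R2 + P_R3 + P_R4 + P_R5 + P_R6 + P_R7 + P_R8 + P_R9 + P_R10 + P_R11 + P_R12 + P_R13 + P_R14 + P_R15 + P_R16 + P_R17 + P_R18 + P_R19 = 21.39 W

Final answer: 21.39 W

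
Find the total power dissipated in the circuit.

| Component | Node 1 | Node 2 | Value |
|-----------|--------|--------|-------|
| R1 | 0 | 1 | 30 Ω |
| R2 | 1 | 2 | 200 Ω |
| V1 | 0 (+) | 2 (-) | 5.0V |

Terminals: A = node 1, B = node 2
Nodal analysis, taking node 2 as the 0 V reference.
Source V1 fixes V_0 = 5 V.
KCL at each unknown node (sum of currents leaving = 0; resistances in Ω):
  Node 1: (V_1 - 5)/30 + (V_1 - 0)/200 = 0
Collecting terms: 0.03833 × V_1 = 0.1667  =>  V_1 = 4.348 V
Power in each resistor, P = (ΔV)²/R:
  P_R1 = (5 - 4.348)²/30 = 0.01418 W
  P_R2 = (4.348 - 0)²/200 = 0.09452 W
P_total = P_R1 + P_R2 = 0.1087 W

Final answer: 0.1087 W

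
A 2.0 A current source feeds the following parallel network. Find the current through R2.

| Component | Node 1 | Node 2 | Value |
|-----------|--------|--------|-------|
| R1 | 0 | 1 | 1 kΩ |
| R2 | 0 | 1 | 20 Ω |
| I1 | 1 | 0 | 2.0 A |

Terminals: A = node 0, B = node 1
All resistors sit directly between nodes 0 and 1, so they are in parallel and share one voltage V; the full source current 2 A splits among them.
1/R_par = 1/1000 + 1/20 = 0.051 S  =>  R_par = 19.61 Ω
V = I × R_par = 2 × 19.61 = 39.22 V
I_R2 = V/R2 = 39.22/20 = 1.961 A

Final answer: 1.961 A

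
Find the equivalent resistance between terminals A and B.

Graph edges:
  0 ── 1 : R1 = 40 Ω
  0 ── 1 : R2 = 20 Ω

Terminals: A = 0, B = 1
Reduce the network between node 0 (A) and node 1 (B) by series/parallel combination:
  Rp1 = R1 ‖ R2 (parallel, both between nodes 0 and 1) = 1/(1/40 + 1/20) = 13.33 Ω
R_eq = 13.33 Ω

Final answer: 13.33 Ω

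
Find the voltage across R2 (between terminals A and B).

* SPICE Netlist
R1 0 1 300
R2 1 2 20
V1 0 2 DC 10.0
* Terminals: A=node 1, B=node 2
R1 and R2 are in series across V1 (node 0 → node 1 → node 2), and the output A–B is taken across R2, so this is a voltage divider.
Series current: I = V1/(R1 + R2) = 10/(300 + 20) = 10/320 = 0.03125 A
V_R2 = I × R2 = V1 × R2/(R1 + R2) = 10 × 20/320 = 0.625 V

Final answer: 0.625 V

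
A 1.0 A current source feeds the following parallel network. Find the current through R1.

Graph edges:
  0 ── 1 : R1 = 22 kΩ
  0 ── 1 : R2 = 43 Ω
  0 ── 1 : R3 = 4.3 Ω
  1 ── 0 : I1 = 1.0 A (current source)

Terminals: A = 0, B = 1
All resistors sit directly between nodes 0 and 1, so they are in parallel and share one voltage V; the full source current 1 A splits among them.
1/R_par = 1/22000 + 1/43 + 1/4.3 = 0.2559 S  =>  R_par = 3.908 Ω
V = I × R_par = 1 × 3.908 = 3.908 V
I_R1 = V/R1 = 3.908/22000 = 0.0001777 A

Final answer: 0.0001777 A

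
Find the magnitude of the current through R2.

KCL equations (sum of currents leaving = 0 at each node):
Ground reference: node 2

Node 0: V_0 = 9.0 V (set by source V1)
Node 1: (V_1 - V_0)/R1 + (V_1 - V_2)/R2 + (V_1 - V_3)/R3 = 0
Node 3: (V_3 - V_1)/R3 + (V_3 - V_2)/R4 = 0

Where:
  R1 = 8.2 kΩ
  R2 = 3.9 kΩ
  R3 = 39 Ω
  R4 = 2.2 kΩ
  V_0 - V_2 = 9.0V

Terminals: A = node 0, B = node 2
Nodal analysis, taking node 2 as the 0 V reference.
Source V1 fixes V_0 = 9 V.
KCL at each unknown node (sum of currents leaving = 0; resistances in Ω):
  Node 1: (V_1 - 9)/8200 + (V_1 - 0)/3900 + (V_1 - V_3)/39 = 0
  Node 3: (V_3 - V_1)/39 + (V_3 - 0)/2200 = 0
Collecting terms (coefficients in siemens):
  0.02602·V_1 - 0.02564·V_3 = 0.001098
  0.0261·V_3 - 0.02564·V_1 = 0
Determinant D = (0.02602)(0.0261) - (-0.02564)(-0.02564) = 0.00002153
V_1 = [(0.001098)(0.0261) - (-0.02564)(0)]/D = 1.33 V
V_3 = [(0.02602)(0) - (0.001098)(-0.02564)]/D = 1.307 V
I_R2 = (V_1 - V_2)/R2 = (1.33 - 0)/3900 = 0.0003411 A
|I_R2| = 0.0003411 A

Final answer: |I_R2| = 0.0003411 A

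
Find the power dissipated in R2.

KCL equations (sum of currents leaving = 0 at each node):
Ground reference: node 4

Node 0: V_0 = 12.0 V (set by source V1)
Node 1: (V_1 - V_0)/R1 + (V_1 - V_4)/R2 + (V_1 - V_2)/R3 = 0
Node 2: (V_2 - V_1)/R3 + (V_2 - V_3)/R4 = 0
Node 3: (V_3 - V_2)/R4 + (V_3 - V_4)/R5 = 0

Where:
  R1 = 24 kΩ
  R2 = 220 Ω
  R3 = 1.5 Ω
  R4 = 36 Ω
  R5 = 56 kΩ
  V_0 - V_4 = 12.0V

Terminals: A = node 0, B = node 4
Nodal analysis, taking node 4 as the 0 V reference.
Source V1 fixes V_0 = 12 V.
KCL at each unknown node (sum of currents leaving = 0; resistances in Ω):
  Node 1: (V_1 - 12)/24000 + (V_1 - 0)/220 + (V_1 - V_2)/1.5 = 0
  Node 2: (V_2 - V_1)/1.5 + (V_2 - V_3)/36 = 0
  Node 3: (V_3 - V_2)/36 + (V_3 - 0)/56000 = 0
Collecting terms (coefficients in siemens):
  0.6713·V_1 - 0.6667·V_2 = 0.0005
  0.6944·V_2 - 0.6667·V_1 - 0.02778·V_3 = 0
  0.0278·V_3 - 0.02778·V_2 = 0
Solving these 3 simultaneous equations (Gaussian elimination) gives:
  V_1 = 0.1086 V, V_2 = 0.1086 V, V_3 = 0.1085 V
I_R2 = (V_1 - V_4)/R2 = (0.1086 - 0)/220 = 0.0004935 A
P_R2 = I_R2² × R2 = (0.0004935)² × 220 = 0.00005359 W

Final answer: 5.359e-05 W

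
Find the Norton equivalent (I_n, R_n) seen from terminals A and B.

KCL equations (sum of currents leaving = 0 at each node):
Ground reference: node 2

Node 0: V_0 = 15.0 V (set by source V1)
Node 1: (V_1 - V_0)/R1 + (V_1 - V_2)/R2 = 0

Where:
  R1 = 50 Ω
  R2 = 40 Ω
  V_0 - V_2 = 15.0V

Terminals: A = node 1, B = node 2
Find the Thévenin equivalent first; then I_n = V_th/R_th and R_n = R_th.
Step 1 — V_th is the open-circuit voltage V_A - V_B (nothing connected across the terminals).
Nodal analysis, taking node 2 as the 0 V reference.
Source V1 fixes V_0 = 15 V.
KCL at each unknown node (sum of currents leaving = 0; resistances in Ω):
  Node 1: (V_1 - 15)/50 + (V_1 - 0)/40 = 0
Collecting terms: 0.045 × V_1 = 0.3  =>  V_1 = 6.667 V
V_th = V_1 - V_2 = 6.667 - 0 = 6.667 V
Step 2 — R_th: zero the source — replace V1 by a short circuit (node 2 merges into node 0) — and find the resistance seen between A (node 1) and B (node 0).
Reduce the network between node 1 (A) and node 0 (B) by series/parallel combination:
  Rp1 = R1 ‖ R2 (parallel, both between nodes 0 and 1) = 1/(1/50 + 1/40) = 22.22 Ω
R_th = 22.22 Ω
I_n = V_th/R_th = 6.667/22.22 = 0.3 A, and R_n = R_th = 22.22 Ω

Final answer: I_n = 0.3 A, R_n = 22.22 Ω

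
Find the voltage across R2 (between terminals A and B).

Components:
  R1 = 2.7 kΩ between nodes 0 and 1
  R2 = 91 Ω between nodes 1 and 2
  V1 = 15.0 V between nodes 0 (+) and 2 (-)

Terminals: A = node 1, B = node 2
R1 and R2 are in series across V1 (node 0 → node 1 → node 2), and the output A–B is taken across R2, so this is a voltage divider.
Series current: I = V1/(R1 + R2) = 15/(2700 + 91) = 15/2791 = 0.005374 A
V_R2 = I × R2 = V1 × R2/(R1 + R2) = 15 × 91/2791 = 0.4891 V

Final answer: 0.4891 V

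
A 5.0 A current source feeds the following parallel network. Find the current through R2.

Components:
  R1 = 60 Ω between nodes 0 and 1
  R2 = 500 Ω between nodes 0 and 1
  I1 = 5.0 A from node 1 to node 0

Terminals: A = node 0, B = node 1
All resistors sit directly between nodes 0 and 1, so they are in parallel and share one voltage V; the full source current 5 A splits among them.
1/R_par = 1/60 + 1/500 = 0.01867 S  =>  R_par = 53.57 Ω
V = I × R_par = 5 × 53.57 = 267.9 V
I_R2 = V/R2 = 267.9/500 = 0.5357 A

Final answer: 0.5357 A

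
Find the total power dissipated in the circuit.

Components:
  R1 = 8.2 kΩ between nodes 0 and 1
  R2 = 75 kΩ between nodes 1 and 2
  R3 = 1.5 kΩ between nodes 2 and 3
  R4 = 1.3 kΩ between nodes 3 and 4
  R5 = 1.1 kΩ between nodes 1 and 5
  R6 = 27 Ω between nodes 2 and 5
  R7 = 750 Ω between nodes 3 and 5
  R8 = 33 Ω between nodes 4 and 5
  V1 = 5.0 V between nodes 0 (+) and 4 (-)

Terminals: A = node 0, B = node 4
Nodal analysis, taking node 4 as the 0 V reference.
Source V1 fixes V_0 = 5 V.
KCL at each unknown node (sum of currents leaving = 0; resistances in Ω):
  Node 1: (V_1 - 5)/8200 + (V_1 - V_2)/75000 + (V_1 - V_5)/1100 = 0
  Node 2: (V_2 - V_1)/75000 + (V_2 - V_3)/1500 + (V_2 - V_5)/27 = 0
  Node 3: (V_3 - V_2)/1500 + (V_3 - 0)/1300 + (V_3 - V_5)/750 = 0
  Node 5: (V_5 - V_1)/1100 + (V_5 - V_2)/27 + (V_5 - V_3)/750 + (V_5 - 0)/33 = 0
Collecting terms (coefficients in siemens):
  0.001044·V_1 - 0.00001333·V_2 - 0.0009091·V_5 = 0.0006098
  0.03772·V_2 - 0.00001333·V_1 - 0.0006667·V_3 - 0.03704·V_5 = 0
  0.002769·V_3 - 0.0006667·V_2 - 0.001333·V_5 = 0
  0.06958·V_5 - 0.0009091·V_1 - 0.03704·V_2 - 0.001333·V_3 = 0
Solving these 4 simultaneous equations (Gaussian elimination) gives:
  V_1 = 0.5992 V, V_2 = 0.01751 V, V_3 = 0.01259 V, V_5 = 0.01739 V
Power in each resistor, P = (ΔV)²/R:
  P_R1 = (5 - 0.5992)²/8200 = 0.002362 W
  P_R2 = (0.5992 - 0.01751)²/75000 = 0.000004512 W
  P_R3 = (0.01751 - 0.01259)²/1500 = 0.00000001615 W
  P_R4 = (0.01259 - 0)²/1300 = 0.0000001219 W
  P_R5 = (0.5992 - 0.01739)²/1100 = 0.0003077 W
  P_R6 = (0.01751 - 0.01739)²/27 = 0.0000000005405 W
  P_R7 = (0.01259 - 0.01739)²/750 = 0.00000003074 W
  P_R8 = (0 - 0.01739)²/33 = 0.000009165 W
P_total = P_R1 + P_R2 + P_R3 + P_R4 + P_R5 + P_R6 + P_R7 + P_R8 = 0.002683 W

Final answer: 0.002683 W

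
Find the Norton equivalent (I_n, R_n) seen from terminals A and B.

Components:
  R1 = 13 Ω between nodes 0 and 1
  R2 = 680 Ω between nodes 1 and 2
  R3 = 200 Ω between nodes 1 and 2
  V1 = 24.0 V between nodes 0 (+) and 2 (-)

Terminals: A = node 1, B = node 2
Find the Thévenin equivalent first; then I_n = V_th/R_th and R_n = R_th.
Step 1 — V_th is the open-circuit voltage V_A - V_B (nothing connected across the terminals).
Nodal analysis, taking node 2 as the 0 V reference.
Source V1 fixes V_0 = 24 V.
KCL at each unknown node (sum of currents leaving = 0; resistances in Ω):
  Node 1: (V_1 - 24)/13 + (V_1 - 0)/680 + (V_1 - 0)/200 = 0
Collecting terms: 0.08339 × V_1 = 1.846  =>  V_1 = 22.14 V
V_th = V_1 - V_2 = 22.14 - 0 = 22.14 V
Step 2 — R_th: zero the source — replace V1 by a short circuit (node 2 merges into node 0) — and find the resistance seen between A (node 1) and B (node 0).
Reduce the network between node 1 (A) and node 0 (B) by series/parallel combination:
  Rp1 = R1 ‖ R2 ‖ R3 (parallel, all between nodes 0 and 1) = 1/(1/13 + 1/680 + 1/200) = 11.99 Ω
R_th = 11.99 Ω
I_n = V_th/R_th = 22.14/11.99 = 1.846 A, and R_n = R_th = 11.99 Ω

Final answer: I_n = 1.846 A, R_n = 11.99 Ω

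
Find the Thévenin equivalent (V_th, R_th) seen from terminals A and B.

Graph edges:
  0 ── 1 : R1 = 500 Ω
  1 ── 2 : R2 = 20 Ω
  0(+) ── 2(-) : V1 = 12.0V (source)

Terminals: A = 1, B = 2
Step 1 — V_th is the open-circuit voltage V_A - V_B (nothing connected across the terminals).
Nodal analysis, taking node 2 as the 0 V reference.
Source V1 fixes V_0 = 12 V.
KCL at each unknown node (sum of currents leaving = 0; resistances in Ω):
  Node 1: (V_1 - 12)/500 + (V_1 - 0)/20 = 0
Collecting terms: 0.052 × V_1 = 0.024  =>  V_1 = 0.4615 V
V_th = V_1 - V_2 = 0.4615 - 0 = 0.4615 V
Step 2 — R_th: zero the source — replace V1 by a short circuit (node 2 merges into node 0) — and find the resistance seen between A (node 1) and B (node 0).
Reduce the network between node 1 (A) and node 0 (B) by series/parallel combination:
  Rp1 = R1 ‖ R2 (parallel, both between nodes 0 and 1) = 1/(1/500 + 1/20) = 19.23 Ω
R_th = 19.23 Ω

Final answer: V_th = 0.4615 V, R_th = 19.23 Ω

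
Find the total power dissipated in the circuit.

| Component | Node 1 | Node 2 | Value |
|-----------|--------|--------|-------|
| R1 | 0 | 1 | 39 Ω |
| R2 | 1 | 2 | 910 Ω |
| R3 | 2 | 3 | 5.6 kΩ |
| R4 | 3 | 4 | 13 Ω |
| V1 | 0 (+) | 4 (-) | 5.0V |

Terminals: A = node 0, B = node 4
Nodal analysis, taking node 4 as the 0 V reference.
Source V1 fixes V_0 = 5 V.
KCL at each unknown node (sum of currents leaving = 0; resistances in Ω):
  Node 1: (V_1 - 5)/39 + (V_1 - V_2)/910 = 0
  Node 2: (V_2 - V_1)/910 + (V_2 - V_3)/5600 = 0
  Node 3: (V_3 - V_2)/5600 + (V_3 - 0)/13 = 0
Collecting terms (coefficients in siemens):
  0.02674·V_1 - 0.001099·V_2 = 0.1282
  0.001277·V_2 - 0.001099·V_1 - 0.0001786·V_3 = 0
  0.0771·V_3 - 0.0001786·V_2 = 0
Solving these 3 simultaneous equations (Gaussian elimination) gives:
  V_1 = 4.97 V, V_2 = 4.277 V, V_3 = 0.009906 V
Power in each resistor, P = (ΔV)²/R:
  P_R1 = (5 - 4.97)²/39 = 0.00002264 W
  P_R2 = (4.97 - 4.277)²/910 = 0.0005283 W
  P_R3 = (4.277 - 0.009906)²/5600 = 0.003251 W
  P_R4 = (0.009906 - 0)²/13 = 0.000007548 W
P_total = P_R1 + P_R2 + P_R3 + P_R4 = 0.00381 W

Final answer: 0.00381 W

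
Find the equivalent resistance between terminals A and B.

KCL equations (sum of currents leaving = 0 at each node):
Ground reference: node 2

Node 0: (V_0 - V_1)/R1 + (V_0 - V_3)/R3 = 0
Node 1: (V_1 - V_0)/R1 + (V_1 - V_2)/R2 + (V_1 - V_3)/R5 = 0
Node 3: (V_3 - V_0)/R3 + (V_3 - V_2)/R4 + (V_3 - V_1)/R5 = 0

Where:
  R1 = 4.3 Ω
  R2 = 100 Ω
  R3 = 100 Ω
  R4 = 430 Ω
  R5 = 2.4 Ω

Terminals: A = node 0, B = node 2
The network is not a plain series/parallel combination. Inject a 1 A test current into terminal A (node 0) and return it from terminal B (node 2); then R_eq = V_A / (1 A).
Nodal analysis, taking node 2 as the 0 V reference.
Current source I_test pushes 1 A into node 0 and draws it out of node 2.
KCL at each unknown node (sum of currents leaving = 0; resistances in Ω):
  Node 0: (V_0 - V_1)/4.3 + (V_0 - V_3)/100 - 1 = 0
  Node 1: (V_1 - V_0)/4.3 + (V_1 - 0)/100 + (V_1 - V_3)/2.4 = 0
  Node 3: (V_3 - V_0)/100 + (V_3 - V_1)/2.4 + (V_3 - 0)/430 = 0
Collecting terms (coefficients in siemens):
  0.2426·V_0 - 0.2326·V_1 - 0.01·V_3 = 1
  0.6592·V_1 - 0.2326·V_0 - 0.4167·V_3 = 0
  0.429·V_3 - 0.01·V_0 - 0.4167·V_1 = 0
Solving these 3 simultaneous equations (Gaussian elimination) gives:
  V_0 = 85.31 V, V_1 = 81.2 V, V_3 = 80.85 V
R_eq = V_0 / 1 A = 85.31 Ω

Final answer: 85.31 Ω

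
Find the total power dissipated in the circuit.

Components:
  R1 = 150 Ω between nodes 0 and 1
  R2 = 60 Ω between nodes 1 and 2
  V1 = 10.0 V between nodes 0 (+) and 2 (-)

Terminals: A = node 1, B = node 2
Nodal analysis, taking node 2 as the 0 V reference.
Source V1 fixes V_0 = 10 V.
KCL at each unknown node (sum of currents leaving = 0; resistances in Ω):
  Node 1: (V_1 - 10)/150 + (V_1 - 0)/60 = 0
Collecting terms: 0.02333 × V_1 = 0.06667  =>  V_1 = 2.857 V
Power in each resistor, P = (ΔV)²/R:
  P_R1 = (10 - 2.857)²/150 = 0.3401 W
  P_R2 = (2.857 - 0)²/60 = 0.1361 W
P_total = P_R1 + P_R2 = 0.4762 W

Final answer: 0.4762 W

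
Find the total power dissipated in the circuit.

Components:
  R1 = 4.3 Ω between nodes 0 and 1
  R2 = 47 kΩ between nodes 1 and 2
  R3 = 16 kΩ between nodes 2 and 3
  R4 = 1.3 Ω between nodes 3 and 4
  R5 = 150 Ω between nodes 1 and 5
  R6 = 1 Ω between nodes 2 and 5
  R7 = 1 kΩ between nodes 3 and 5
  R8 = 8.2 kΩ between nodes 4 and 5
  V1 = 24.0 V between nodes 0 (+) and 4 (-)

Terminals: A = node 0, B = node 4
Nodal analysis, taking node 4 as the 0 V reference.
Source V1 fixes V_0 = 24 V.
KCL at each unknown node (sum of currents leaving = 0; resistances in Ω):
  Node 1: (V_1 - 24)/4.3 + (V_1 - V_2)/47000 + (V_1 - V_5)/150 = 0
  Node 2: (V_2 - V_1)/47000 + (V_2 - V_3)/16000 + (V_2 - V_5)/1 = 0
  Node 3: (V_3 - V_2)/16000 + (V_3 - 0)/1.3 + (V_3 - V_5)/1000 = 0
  Node 5: (V_5 - V_1)/150 + (V_5 - V_2)/1 + (V_5 - V_3)/1000 + (V_5 - 0)/8200 = 0
Collecting terms (coefficients in siemens):
  0.2392·V_1 - 0.00002128·V_2 - 0.006667·V_5 = 5.581
  1·V_2 - 0.00002128·V_1 - 0.0000625·V_3 - 1·V_5 = 0
  0.7703·V_3 - 0.0000625·V_2 - 0.001·V_5 = 0
  1.008·V_5 - 0.006667·V_1 - 1·V_2 - 0.001·V_3 = 0
Solving these 4 simultaneous equations (Gaussian elimination) gives:
  V_1 = 23.9 V, V_2 = 20.3 V, V_3 = 0.02801 V, V_5 = 20.31 V
Power in each resistor, P = (ΔV)²/R:
  P_R1 = (24 - 23.9)²/4.3 = 0.002481 W
  P_R2 = (23.9 - 20.3)²/47000 = 0.0002746 W
  P_R3 = (20.3 - 0.02801)²/16000 = 0.02569 W
  P_R4 = (0.02801 - 0)²/1.3 = 0.0006034 W
  P_R5 = (23.9 - 20.31)²/150 = 0.086 W
  P_R6 = (20.3 - 20.31)²/1 = 0.000001418 W
  P_R7 = (0.02801 - 20.31)²/1000 = 0.4112 W
  P_R8 = (0 - 20.31)²/8200 = 0.05028 W
P_total = P_R1 + P_R2 + P_R3 + P_R4 + P_R5 + P_R6 + P_R7 + P_R8 = 0.5765 W

Final answer: 0.5765 W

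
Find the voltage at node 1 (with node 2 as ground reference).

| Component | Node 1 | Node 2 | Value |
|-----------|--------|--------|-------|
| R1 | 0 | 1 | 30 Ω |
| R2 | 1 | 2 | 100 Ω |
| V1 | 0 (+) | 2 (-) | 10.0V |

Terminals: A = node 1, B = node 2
Nodal analysis, taking node 2 as the 0 V reference.
Source V1 fixes V_0 = 10 V.
KCL at each unknown node (sum of currents leaving = 0; resistances in Ω):
  Node 1: (V_1 - 10)/30 + (V_1 - 0)/100 = 0
Collecting terms: 0.04333 × V_1 = 0.3333  =>  V_1 = 7.692 V
The requested potential is V_1 = 7.692 V.

Final answer: V_1 = 7.692 V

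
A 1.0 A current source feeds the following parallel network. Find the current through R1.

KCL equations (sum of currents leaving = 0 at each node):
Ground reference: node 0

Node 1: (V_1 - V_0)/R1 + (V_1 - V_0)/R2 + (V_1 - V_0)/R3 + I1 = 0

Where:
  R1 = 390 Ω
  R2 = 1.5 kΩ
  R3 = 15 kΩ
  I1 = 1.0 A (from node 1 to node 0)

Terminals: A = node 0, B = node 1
All resistors sit directly between nodes 0 and 1, so they are in parallel and share one voltage V; the full source current 1 A splits among them.
1/R_par = 1/390 + 1/1500 + 1/15000 = 0.003297 S  =>  R_par = 303.3 Ω
V = I × R_par = 1 × 303.3 = 303.3 V
I_R1 = V/R1 = 303.3/390 = 0.7776 A

Final answer: 0.7776 A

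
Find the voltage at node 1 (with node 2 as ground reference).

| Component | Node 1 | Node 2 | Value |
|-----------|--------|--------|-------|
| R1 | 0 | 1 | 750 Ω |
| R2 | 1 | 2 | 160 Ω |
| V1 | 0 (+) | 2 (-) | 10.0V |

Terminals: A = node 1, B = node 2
Nodal analysis, taking node 2 as the 0 V reference.
Source V1 fixes V_0 = 10 V.
KCL at each unknown node (sum of currents leaving = 0; resistances in Ω):
  Node 1: (V_1 - 10)/750 + (V_1 - 0)/160 = 0
Collecting terms: 0.007583 × V_1 = 0.01333  =>  V_1 = 1.758 V
The requested potential is V_1 = 1.758 V.

Final answer: V_1 = 1.758 V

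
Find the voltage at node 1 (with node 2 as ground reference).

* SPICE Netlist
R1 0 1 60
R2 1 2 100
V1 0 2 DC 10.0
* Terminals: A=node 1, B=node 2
Nodal analysis, taking node 2 as the 0 V reference.
Source V1 fixes V_0 = 10 V.
KCL at each unknown node (sum of currents leaving = 0; resistances in Ω):
  Node 1: (V_1 - 10)/60 + (V_1 - 0)/100 = 0
Collecting terms: 0.02667 × V_1 = 0.1667  =>  V_1 = 6.25 V
The requested potential is V_1 = 6.25 V.

Final answer: V_1 = 6.25 V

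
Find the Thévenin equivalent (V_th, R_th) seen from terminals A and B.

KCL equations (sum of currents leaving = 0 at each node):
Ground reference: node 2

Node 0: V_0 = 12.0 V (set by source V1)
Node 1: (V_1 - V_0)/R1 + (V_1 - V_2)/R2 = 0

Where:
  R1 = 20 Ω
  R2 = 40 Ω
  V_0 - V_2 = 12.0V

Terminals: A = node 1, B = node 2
Step 1 — V_th is the open-circuit voltage V_A - V_B (nothing connected across the terminals).
Nodal analysis, taking node 2 as the 0 V reference.
Source V1 fixes V_0 = 12 V.
KCL at each unknown node (sum of currents leaving = 0; resistances in Ω):
  Node 1: (V_1 - 12)/20 + (V_1 - 0)/40 = 0
Collecting terms: 0.075 × V_1 = 0.6  =>  V_1 = 8 V
V_th = V_1 - V_2 = 8 - 0 = 8 V
Step 2 — R_th: zero the source — replace V1 by a short circuit (node 2 merges into node 0) — and find the resistance seen between A (node 1) and B (node 0).
Reduce the network between node 1 (A) and node 0 (B) by series/parallel combination:
  Rp1 = R1 ‖ R2 (parallel, both between nodes 0 and 1) = 1/(1/20 + 1/40) = 13.33 Ω
R_th = 13.33 Ω

Final answer: V_th = 8 V, R_th = 13.33 Ω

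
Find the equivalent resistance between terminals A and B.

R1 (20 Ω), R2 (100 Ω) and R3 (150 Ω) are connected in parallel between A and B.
Reduce the network between node 0 (A) and node 1 (B) by series/parallel combination:
  Rp1 = R1 ‖ R2 ‖ R3 (parallel, all between nodes 0 and 1) = 1/(1/20 + 1/100 + 1/150) = 15 Ω
R_eq = 15 Ω

Final answer: 15 Ω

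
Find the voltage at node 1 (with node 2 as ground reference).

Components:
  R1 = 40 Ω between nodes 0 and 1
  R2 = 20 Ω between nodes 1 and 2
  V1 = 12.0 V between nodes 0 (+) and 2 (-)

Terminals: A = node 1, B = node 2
Nodal analysis, taking node 2 as the 0 V reference.
Source V1 fixes V_0 = 12 V.
KCL at each unknown node (sum of currents leaving = 0; resistances in Ω):
  Node 1: (V_1 - 12)/40 + (V_1 - 0)/20 = 0
Collecting terms: 0.075 × V_1 = 0.3  =>  V_1 = 4 V
The requested potential is V_1 = 4 V.

Final answer: V_1 = 4 V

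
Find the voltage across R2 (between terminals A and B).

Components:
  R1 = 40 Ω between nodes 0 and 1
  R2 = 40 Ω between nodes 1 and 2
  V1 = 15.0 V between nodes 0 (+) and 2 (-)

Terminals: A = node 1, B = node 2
R1 and R2 are in series across V1 (node 0 → node 1 → node 2), and the output A–B is taken across R2, so this is a voltage divider.
Series current: I = V1/(R1 + R2) = 15/(40 + 40) = 15/80 = 0.1875 A
V_R2 = I × R2 = V1 × R2/(R1 + R2) = 15 × 40/80 = 7.5 V

Final answer: 7.5 V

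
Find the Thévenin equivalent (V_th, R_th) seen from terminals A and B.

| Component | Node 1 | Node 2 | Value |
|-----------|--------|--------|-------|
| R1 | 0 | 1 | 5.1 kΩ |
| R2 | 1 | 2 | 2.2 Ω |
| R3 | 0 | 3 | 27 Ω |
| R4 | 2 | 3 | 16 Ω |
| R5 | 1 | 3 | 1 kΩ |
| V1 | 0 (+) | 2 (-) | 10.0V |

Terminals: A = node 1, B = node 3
Step 1 — V_th is the open-circuit voltage V_A - V_B (nothing connected across the terminals).
Nodal analysis, taking node 2 as the 0 V reference.
Source V1 fixes V_0 = 10 V.
KCL at each unknown node (sum of currents leaving = 0; resistances in Ω):
  Node 1: (V_1 - 10)/5100 + (V_1 - 0)/2.2 + (V_1 - V_3)/1000 = 0
  Node 3: (V_3 - 10)/27 + (V_3 - 0)/16 + (V_3 - V_1)/1000 = 0
Collecting terms (coefficients in siemens):
  0.4557·V_1 - 0.001·V_3 = 0.001961
  0.1005·V_3 - 0.001·V_1 = 0.3704
Determinant D = (0.4557)(0.1005) - (-0.001)(-0.001) = 0.04582
V_1 = [(0.001961)(0.1005) - (-0.001)(0.3704)]/D = 0.01239 V
V_3 = [(0.4557)(0.3704) - (0.001961)(-0.001)]/D = 3.684 V
V_th = V_1 - V_3 = 0.01239 - 3.684 = -3.672 V
Step 2 — R_th: zero the source — replace V1 by a short circuit (node 2 merges into node 0) — and find the resistance seen between A (node 1) and B (node 3).
Reduce the network between node 1 (A) and node 3 (B) by series/parallel combination:
  Rp1 = R1 ‖ R2 (parallel, both between nodes 0 and 1) = 1/(1/5100 + 1/2.2) = 2.199 Ω
  Rp2 = R3 ‖ R4 (parallel, both between nodes 0 and 3) = 1/(1/27 + 1/16) = 10.05 Ω
  Rs1 = Rp1 + Rp2 (series, joined only at node 0) = 2.199 + 10.05 = 12.25 Ω
  Rp3 = R5 ‖ Rs1 (parallel, both between nodes 1 and 3) = 1/(1/1000 + 1/12.25) = 12.1 Ω
R_th = 12.1 Ω

Final answer: V_th = -3.672 V, R_th = 12.1 Ω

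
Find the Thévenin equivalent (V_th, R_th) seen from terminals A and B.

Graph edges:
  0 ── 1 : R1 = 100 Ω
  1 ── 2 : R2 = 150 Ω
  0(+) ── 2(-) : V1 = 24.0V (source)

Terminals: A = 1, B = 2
Step 1 — V_th is the open-circuit voltage V_A - V_B (nothing connected across the terminals).
Nodal analysis, taking node 2 as the 0 V reference.
Source V1 fixes V_0 = 24 V.
KCL at each unknown node (sum of currents leaving = 0; resistances in Ω):
  Node 1: (V_1 - 24)/100 + (V_1 - 0)/150 = 0
Collecting terms: 0.01667 × V_1 = 0.24  =>  V_1 = 14.4 V
V_th = V_1 - V_2 = 14.4 - 0 = 14.4 V
Step 2 — R_th: zero the source — replace V1 by a short circuit (node 2 merges into node 0) — and find the resistance seen between A (node 1) and B (node 0).
Reduce the network between node 1 (A) and node 0 (B) by series/parallel combination:
  Rp1 = R1 ‖ R2 (parallel, both between nodes 0 and 1) = 1/(1/100 + 1/150) = 60 Ω
R_th = 60 Ω

Final answer: V_th = 14.4 V, R_th = 60 Ω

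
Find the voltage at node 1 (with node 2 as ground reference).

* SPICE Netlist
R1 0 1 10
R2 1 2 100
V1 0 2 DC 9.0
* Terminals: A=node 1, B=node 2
Nodal analysis, taking node 2 as the 0 V reference.
Source V1 fixes V_0 = 9 V.
KCL at each unknown node (sum of currents leaving = 0; resistances in Ω):
  Node 1: (V_1 - 9)/10 + (V_1 - 0)/100 = 0
Collecting terms: 0.11 × V_1 = 0.9  =>  V_1 = 8.182 V
The requested potential is V_1 = 8.182 V.

Final answer: V_1 = 8.182 V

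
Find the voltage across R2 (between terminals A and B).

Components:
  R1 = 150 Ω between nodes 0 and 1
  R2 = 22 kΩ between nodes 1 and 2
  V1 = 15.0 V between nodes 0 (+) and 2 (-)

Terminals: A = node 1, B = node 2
R1 and R2 are in series across V1 (node 0 → node 1 → node 2), and the output A–B is taken across R2, so this is a voltage divider.
Series current: I = V1/(R1 + R2) = 15/(150 + 22000) = 15/22150 = 0.0006772 A
V_R2 = I × R2 = V1 × R2/(R1 + R2) = 15 × 22000/22150 = 14.9 V

Final answer: 14.9 V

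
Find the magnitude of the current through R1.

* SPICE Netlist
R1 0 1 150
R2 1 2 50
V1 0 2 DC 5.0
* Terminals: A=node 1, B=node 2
Nodal analysis, taking node 2 as the 0 V reference.
Source V1 fixes V_0 = 5 V.
KCL at each unknown node (sum of currents leaving = 0; resistances in Ω):
  Node 1: (V_1 - 5)/150 + (V_1 - 0)/50 = 0
Collecting terms: 0.02667 × V_1 = 0.03333  =>  V_1 = 1.25 V
I_R1 = (V_0 - V_1)/R1 = (5 - 1.25)/150 = 0.025 A
|I_R1| = 0.025 A

Final answer: |I_R1| = 0.025 A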